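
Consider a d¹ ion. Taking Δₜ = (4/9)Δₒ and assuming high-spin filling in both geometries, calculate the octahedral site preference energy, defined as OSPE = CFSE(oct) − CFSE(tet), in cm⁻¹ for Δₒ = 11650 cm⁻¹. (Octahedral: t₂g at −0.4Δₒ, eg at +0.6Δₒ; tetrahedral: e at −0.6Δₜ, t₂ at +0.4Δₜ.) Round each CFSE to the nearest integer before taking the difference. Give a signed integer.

Octahedral (high-spin): t2g^1 e_g^0, CFSE = 1(−0.4) + 0(+0.6) = -0.4Δₒ = -0.4 × 11650 = -4660 cm⁻¹.
In a tetrahedral site the filling is e^1 t2^0: CFSE(tet) = -0.6Δₜ = -0.6 × (4/9)(11650) = -3107 cm⁻¹.
OSPE = CFSE(oct) − CFSE(tet) = -4660 − (-3107) = -1553 cm⁻¹.

-1553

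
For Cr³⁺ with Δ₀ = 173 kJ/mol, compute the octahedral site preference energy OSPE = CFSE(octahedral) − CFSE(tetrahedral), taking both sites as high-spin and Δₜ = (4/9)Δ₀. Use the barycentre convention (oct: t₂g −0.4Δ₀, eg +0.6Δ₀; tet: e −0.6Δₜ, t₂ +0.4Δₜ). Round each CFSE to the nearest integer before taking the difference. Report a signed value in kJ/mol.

-146

Cr sits in group 6; removing 3 electrons leaves Cr³⁺ with 6 − 3 = 3 d electrons.
Octahedral (high-spin): t₂g³ eg⁰, CFSE = 3(−0.4) + 0(+0.6) = -1.2Δ₀ = -1.2 × 173 = -208 kJ/mol.
Tetrahedral: e² t₂¹, CFSE = 2(−0.6) + 1(+0.4) = -0.8Δₜ = -0.8 × (4/9) × 173 = -62 kJ/mol.
OSPE = -208 − (-62) = -146 kJ/mol.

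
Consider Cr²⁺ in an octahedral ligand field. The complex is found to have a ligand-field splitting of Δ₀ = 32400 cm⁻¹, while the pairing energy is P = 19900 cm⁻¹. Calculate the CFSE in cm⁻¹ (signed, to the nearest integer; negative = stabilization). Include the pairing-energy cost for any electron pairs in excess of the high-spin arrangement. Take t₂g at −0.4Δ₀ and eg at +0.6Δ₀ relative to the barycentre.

Cr²⁺: group 6, so d-count = 6 − 2 = 4.
Δ₀ > P, so pairing is preferred: the ground state is low-spin.
That gives t₂g⁴ eg⁰.
Orbital CFSE = -1.6Δ₀ = -1.6 × 32400 = -51840 cm⁻¹.
Excess pairs vs high-spin: 1 − 0 = 1; pairing cost = +19900 cm⁻¹.
Net CFSE = -51840 + 19900 = -31940 cm⁻¹.

-31940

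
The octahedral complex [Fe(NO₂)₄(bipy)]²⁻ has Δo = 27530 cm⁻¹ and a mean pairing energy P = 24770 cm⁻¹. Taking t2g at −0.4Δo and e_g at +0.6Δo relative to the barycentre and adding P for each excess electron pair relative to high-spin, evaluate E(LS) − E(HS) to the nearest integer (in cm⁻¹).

Ligand charges: 4×(-1) from NO₂⁻ and 1×(+0) from bipy sum to -4; with overall charge -2, Fe is +2.
Fe sits in group 8; removing 2 electrons leaves Fe²⁺ with 8 − 2 = 6 d electrons.
In the high-spin limit (t2g^4 e_g^2) the orbital term is -0.4Δo = -11012 cm⁻¹, with no excess pairing.
Low-spin: t2g^6 e_g^0, orbital CFSE = -2.4Δo = -66072 cm⁻¹; plus 2 excess pairs × P = +49540 cm⁻¹; total -16532 cm⁻¹.
E(LS) − E(HS) = -16532 − (-11012) = -5520 cm⁻¹.

-5520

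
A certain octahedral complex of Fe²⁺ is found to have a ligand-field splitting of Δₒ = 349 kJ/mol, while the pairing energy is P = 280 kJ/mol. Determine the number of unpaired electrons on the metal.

0

Group 8 minus oxidation state +2 gives a d⁶ configuration for Fe²⁺.
Since Δₒ = 349 kJ/mol > P = 280 kJ/mol, the complex adopts the low-spin configuration.
Filling d⁶ accordingly: t₂g⁶ eg⁰.
Unpaired electrons: 0.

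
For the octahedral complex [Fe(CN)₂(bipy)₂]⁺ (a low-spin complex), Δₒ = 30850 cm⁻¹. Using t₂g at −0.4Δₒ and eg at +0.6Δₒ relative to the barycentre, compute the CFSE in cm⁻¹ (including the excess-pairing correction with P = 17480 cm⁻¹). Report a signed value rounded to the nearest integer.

-26740

Ligand charges: 2×(-1) from CN⁻ and 2×(+0) from bipy sum to -2; with overall charge +1, Fe is +3.
Group 8 minus oxidation state +3 gives a d⁵ configuration for Fe³⁺.
The d⁵ electrons fill as t₂g⁵ eg⁰.
The orbital stabilization is -2.0Δₒ = -2.0 × 30850 = -61700 cm⁻¹.
Relative to high-spin t₂g³ eg² (0 paired), the low-spin configuration has 2 additional pairs, contributing +2 × 17480 = +34960 cm⁻¹.
Net CFSE = -61700 + 34960 = -26740 cm⁻¹.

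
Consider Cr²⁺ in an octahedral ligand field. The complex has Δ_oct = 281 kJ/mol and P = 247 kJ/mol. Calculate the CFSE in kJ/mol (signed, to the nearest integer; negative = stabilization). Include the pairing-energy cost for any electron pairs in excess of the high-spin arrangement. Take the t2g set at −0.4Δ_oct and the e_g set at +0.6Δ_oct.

Cr is in group 6, so Cr²⁺ is d⁴ (6 − 2 = 4).
Δ_oct > P, so pairing is preferred: the ground state is low-spin.
Filling d⁴ accordingly: t2g^4 e_g^0.
Orbital CFSE = -1.6Δ_oct = -1.6 × 281 = -450 kJ/mol.
Excess pairs vs high-spin: 1 − 0 = 1; pairing cost = +247 kJ/mol.
Net CFSE = -450 + 247 = -203 kJ/mol.

-203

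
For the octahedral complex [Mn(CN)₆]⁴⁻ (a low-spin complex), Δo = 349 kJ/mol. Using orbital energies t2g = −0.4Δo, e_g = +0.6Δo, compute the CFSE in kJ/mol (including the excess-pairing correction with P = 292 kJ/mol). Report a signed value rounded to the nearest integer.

-114

Each CN⁻ contributes -1; 6 × (-1) = -6. With overall charge -4, Mn is in the +2 oxidation state.
Mn is in group 7, so Mn²⁺ is d⁵ (7 − 2 = 5).
Electron filling gives t2g^5 e_g^0.
The orbital stabilization is -2.0Δo = -2.0 × 349 = -698 kJ/mol.
Relative to high-spin t2g^3 e_g^2 (0 paired), the low-spin configuration has 2 additional pairs, contributing +2 × 292 = +584 kJ/mol.
Net CFSE = -698 + 584 = -114 kJ/mol.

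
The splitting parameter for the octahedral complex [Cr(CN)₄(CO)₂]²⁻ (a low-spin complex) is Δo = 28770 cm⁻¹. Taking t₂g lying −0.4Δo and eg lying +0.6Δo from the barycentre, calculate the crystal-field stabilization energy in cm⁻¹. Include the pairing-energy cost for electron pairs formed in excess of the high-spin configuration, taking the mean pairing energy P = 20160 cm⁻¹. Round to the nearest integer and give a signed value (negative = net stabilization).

Ligand charges: 4×(-1) from CN⁻ and 2×(+0) from CO sum to -4; with overall charge -2, Cr is +2.
Group 6 minus oxidation state +2 gives a d⁴ configuration for Cr²⁺.
Configuration: t₂g⁴ eg⁰.
CFSE(orbital) = 4×(-0.4Δo) + 0×(0.6Δo) = -1.6Δo; with Δo = 28770 cm⁻¹ that is -46032 cm⁻¹.
Relative to high-spin t₂g³ eg¹ (0 paired), the low-spin configuration has 1 additional pair, contributing +1 × 20160 = +20160 cm⁻¹.
Net CFSE = -46032 + 20160 = -25872 cm⁻¹.

-25872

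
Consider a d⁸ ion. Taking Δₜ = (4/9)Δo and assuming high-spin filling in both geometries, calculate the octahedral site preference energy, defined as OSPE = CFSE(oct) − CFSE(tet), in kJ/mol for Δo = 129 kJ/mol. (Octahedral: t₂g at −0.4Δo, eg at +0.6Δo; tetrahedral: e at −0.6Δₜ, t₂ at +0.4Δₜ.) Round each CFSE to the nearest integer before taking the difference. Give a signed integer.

Octahedral high-spin t₂g⁶ eg²: CFSE = -1.2 × 129 = -155 kJ/mol.
In a tetrahedral site the filling is e⁴ t₂⁴: CFSE(tet) = -0.8Δₜ = -0.8 × (4/9)(129) = -46 kJ/mol.
OSPE = CFSE(oct) − CFSE(tet) = -155 − (-46) = -109 kJ/mol.

-109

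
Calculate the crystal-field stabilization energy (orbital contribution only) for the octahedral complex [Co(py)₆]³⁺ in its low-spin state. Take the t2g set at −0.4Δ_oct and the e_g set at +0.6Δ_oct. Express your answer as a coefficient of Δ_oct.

py is neutral, so the +3 overall charge sits on Co: oxidation state +3.
Co³⁺: group 9, so d-count = 9 − 3 = 6.
Configuration: t2g^6 e_g^0.
CFSE = 6(-0.4Δ_oct) + 0(0.6Δ_oct) = -2.4Δ_oct + 0.0Δ_oct = -2.4Δ_oct.

-2.4 Δ_oct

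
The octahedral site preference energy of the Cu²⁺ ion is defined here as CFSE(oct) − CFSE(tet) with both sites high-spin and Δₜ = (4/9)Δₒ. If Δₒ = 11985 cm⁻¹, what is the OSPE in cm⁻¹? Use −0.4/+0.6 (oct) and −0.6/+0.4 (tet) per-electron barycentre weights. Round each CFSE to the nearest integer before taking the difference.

Cu is in group 11, so Cu²⁺ is d⁹ (11 − 2 = 9).
In an octahedral site d⁹ (HS) is t₂g⁶ eg³, giving CFSE(oct) = -0.6Δₒ = -7191 cm⁻¹.
Tetrahedral e⁴ t₂⁵ gives -0.4Δₜ = -0.4 × (4/9) × 11985 = -2131 cm⁻¹.
OSPE = -7191 − (-2131) = -5060 cm⁻¹.

-5060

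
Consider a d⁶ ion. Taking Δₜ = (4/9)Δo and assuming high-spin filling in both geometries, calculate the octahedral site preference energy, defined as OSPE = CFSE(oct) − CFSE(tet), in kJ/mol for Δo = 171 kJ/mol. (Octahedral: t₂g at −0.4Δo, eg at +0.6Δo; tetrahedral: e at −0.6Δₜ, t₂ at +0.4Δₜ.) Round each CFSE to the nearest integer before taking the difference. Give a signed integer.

In an octahedral site d⁶ (HS) is t₂g⁴ eg², giving CFSE(oct) = -0.4Δo = -68 kJ/mol.
In a tetrahedral site the filling is e³ t₂³: CFSE(tet) = -0.6Δₜ = -0.6 × (4/9)(171) = -46 kJ/mol.
Subtracting, OSPE = -68 − (-46) = -22 kJ/mol.

-22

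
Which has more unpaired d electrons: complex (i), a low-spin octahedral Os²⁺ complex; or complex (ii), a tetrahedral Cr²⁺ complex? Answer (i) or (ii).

(i): Group 8 minus oxidation state +2 gives a d⁶ configuration for Os²⁺; t₂g⁶ eg⁰ → 0 unpaired.
(ii): Cr²⁺: group 6, so d-count = 6 − 2 = 4; Tetrahedral splitting is small, so the complex is high-spin; e² t₂² → 4 unpaired.
So (ii) has more unpaired electrons.

(ii)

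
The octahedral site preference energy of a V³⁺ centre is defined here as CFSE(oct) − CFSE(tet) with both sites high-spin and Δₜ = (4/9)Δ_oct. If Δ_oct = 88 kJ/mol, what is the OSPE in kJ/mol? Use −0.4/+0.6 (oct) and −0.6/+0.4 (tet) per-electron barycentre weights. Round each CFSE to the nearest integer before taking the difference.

V sits in group 5; removing 3 electrons leaves V³⁺ with 5 − 3 = 2 d electrons.
Octahedral (high-spin): t2g^2 e_g^0, CFSE = 2(−0.4) + 0(+0.6) = -0.8Δ_oct = -0.8 × 88 = -70 kJ/mol.
In a tetrahedral site the filling is e^2 t2^0: CFSE(tet) = -1.2Δₜ = -1.2 × (4/9)(88) = -47 kJ/mol.
OSPE = CFSE(oct) − CFSE(tet) = -70 − (-47) = -23 kJ/mol.

-23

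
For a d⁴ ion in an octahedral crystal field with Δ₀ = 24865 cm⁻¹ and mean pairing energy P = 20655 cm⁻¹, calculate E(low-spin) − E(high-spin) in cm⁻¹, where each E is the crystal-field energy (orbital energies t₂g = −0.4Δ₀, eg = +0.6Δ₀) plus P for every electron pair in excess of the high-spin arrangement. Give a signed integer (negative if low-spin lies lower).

-4210

High-spin d⁴ fills as t₂g³ eg¹ with CFSE 3(−0.4) + 1(+0.6) = -0.6Δ₀ = -14919 cm⁻¹.
Low-spin t₂g⁴ eg⁰ gives -1.6Δ₀ = -39784 cm⁻¹, but forming 1 extra pair costs 1P = 20655 cm⁻¹, so E(LS) = -39784 + 20655 = -19129 cm⁻¹.
Thus E(LS) − E(HS) = -4210 cm⁻¹.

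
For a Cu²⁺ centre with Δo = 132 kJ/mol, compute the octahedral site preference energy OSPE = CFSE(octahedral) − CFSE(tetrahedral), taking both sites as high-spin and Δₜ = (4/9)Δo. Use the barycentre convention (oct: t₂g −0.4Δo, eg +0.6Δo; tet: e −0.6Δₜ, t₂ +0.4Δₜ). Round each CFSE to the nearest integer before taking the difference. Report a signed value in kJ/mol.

Group 11 minus oxidation state +2 gives a d⁹ configuration for Cu²⁺.
Octahedral (high-spin): t2g^6 e_g^3, CFSE = 6(−0.4) + 3(+0.6) = -0.6Δo = -0.6 × 132 = -79 kJ/mol.
In a tetrahedral site the filling is e^4 t2^5: CFSE(tet) = -0.4Δₜ = -0.4 × (4/9)(132) = -23 kJ/mol.
Subtracting, OSPE = -79 − (-23) = -56 kJ/mol.

-56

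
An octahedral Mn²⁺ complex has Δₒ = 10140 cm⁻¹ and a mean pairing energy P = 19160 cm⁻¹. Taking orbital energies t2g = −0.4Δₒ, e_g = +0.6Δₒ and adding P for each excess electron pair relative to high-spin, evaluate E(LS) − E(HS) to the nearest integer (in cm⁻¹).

18040

Group 7 minus oxidation state +2 gives a d⁵ configuration for Mn²⁺.
High-spin d⁵ fills as t2g^3 e_g^2 with CFSE 3(−0.4) + 2(+0.6) = 0.0Δₒ = 0 cm⁻¹.
Low-spin: t2g^5 e_g^0, orbital CFSE = -2.0Δₒ = -20280 cm⁻¹; plus 2 excess pairs × P = +38320 cm⁻¹; total 18040 cm⁻¹.
Thus E(LS) − E(HS) = 18040 cm⁻¹.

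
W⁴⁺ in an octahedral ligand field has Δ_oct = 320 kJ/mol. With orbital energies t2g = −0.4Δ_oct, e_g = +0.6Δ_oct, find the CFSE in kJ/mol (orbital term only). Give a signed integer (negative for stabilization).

Group 6 minus oxidation state +4 gives a d² configuration for W⁴⁺.
For octahedral d² the high- and low-spin configurations coincide.
The d² electrons fill as t2g^2 e_g^0.
CFSE(orbital) = 2×(-0.4Δ_oct) + 0×(0.6Δ_oct) = -0.8Δ_oct; with Δ_oct = 320 kJ/mol that is -256 kJ/mol.

-256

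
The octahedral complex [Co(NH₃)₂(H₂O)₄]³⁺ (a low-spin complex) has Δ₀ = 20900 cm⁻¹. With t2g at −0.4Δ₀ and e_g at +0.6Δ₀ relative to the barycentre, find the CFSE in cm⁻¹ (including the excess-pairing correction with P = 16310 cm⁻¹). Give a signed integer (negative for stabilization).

Ligand charges: 2×(+0) from NH₃ and 4×(+0) from H₂O sum to +0; with overall charge +3, Co is +3.
Co is in group 9, so Co³⁺ is d⁶ (9 − 3 = 6).
Electron filling gives t2g^6 e_g^0.
CFSE(orbital) = 6×(-0.4Δ₀) + 0×(0.6Δ₀) = -2.4Δ₀; with Δ₀ = 20900 cm⁻¹ that is -50160 cm⁻¹.
High-spin d⁶ would be t2g^4 e_g^2 with 1 pair; low-spin has 3, so 2 excess pairs cost +2P = +32620 cm⁻¹.
Combining: -50160 + 32620 = -17540 cm⁻¹.

-17540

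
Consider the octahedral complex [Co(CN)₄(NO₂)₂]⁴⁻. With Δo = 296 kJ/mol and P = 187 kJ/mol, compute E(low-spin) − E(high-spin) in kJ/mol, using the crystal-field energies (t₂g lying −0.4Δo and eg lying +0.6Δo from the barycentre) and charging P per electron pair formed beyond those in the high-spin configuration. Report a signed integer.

-109

Ligand charges: 4×(-1) from CN⁻ and 2×(-1) from NO₂⁻ sum to -6; with overall charge -4, Co is +2.
Group 9 minus oxidation state +2 gives a d⁷ configuration for Co²⁺.
High-spin: t₂g⁵ eg², CFSE = -0.8Δo = -237 kJ/mol.
For low-spin the configuration is t₂g⁶ eg¹: orbital energy -1.8 × 296 = -533 kJ/mol, and 1 additional pair relative to high-spin adds 187 kJ/mol, giving -346 kJ/mol.
E(LS) − E(HS) = -346 − (-237) = -109 kJ/mol.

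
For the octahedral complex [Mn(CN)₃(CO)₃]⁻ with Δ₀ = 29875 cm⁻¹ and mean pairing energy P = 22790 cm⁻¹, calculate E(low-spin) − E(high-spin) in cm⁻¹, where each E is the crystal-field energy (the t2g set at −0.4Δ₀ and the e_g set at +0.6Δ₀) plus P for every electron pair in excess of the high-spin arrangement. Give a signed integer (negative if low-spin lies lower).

-14170

Ligand charges: 3×(-1) from CN⁻ and 3×(+0) from CO sum to -3; with overall charge -1, Mn is +2.
Mn sits in group 7; removing 2 electrons leaves Mn²⁺ with 7 − 2 = 5 d electrons.
In the high-spin limit (t2g^3 e_g^2) the orbital term is 0.0Δ₀ = 0 cm⁻¹, with no excess pairing.
Low-spin t2g^5 e_g^0 gives -2.0Δ₀ = -59750 cm⁻¹, but forming 2 extra pairs costs 2P = 45580 cm⁻¹, so E(LS) = -59750 + 45580 = -14170 cm⁻¹.
Thus E(LS) − E(HS) = -14170 cm⁻¹.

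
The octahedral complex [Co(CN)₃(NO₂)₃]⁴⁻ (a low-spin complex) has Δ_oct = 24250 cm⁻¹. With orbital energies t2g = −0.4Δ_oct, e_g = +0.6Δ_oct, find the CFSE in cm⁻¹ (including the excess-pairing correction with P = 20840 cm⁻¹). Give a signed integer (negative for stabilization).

Ligand charges: 3×(-1) from CN⁻ and 3×(-1) from NO₂⁻ sum to -6; with overall charge -4, Co is +2.
Co²⁺: group 9, so d-count = 9 − 2 = 7.
The d⁷ electrons fill as t2g^6 e_g^1.
CFSE(orbital) = 6×(-0.4Δ_oct) + 1×(0.6Δ_oct) = -1.8Δ_oct; with Δ_oct = 24250 cm⁻¹ that is -43650 cm⁻¹.
High-spin d⁷ would be t2g^5 e_g^2 with 2 pairs; low-spin has 3, so 1 excess pair costs +1P = +20840 cm⁻¹.
Combining: -43650 + 20840 = -22810 cm⁻¹.

-22810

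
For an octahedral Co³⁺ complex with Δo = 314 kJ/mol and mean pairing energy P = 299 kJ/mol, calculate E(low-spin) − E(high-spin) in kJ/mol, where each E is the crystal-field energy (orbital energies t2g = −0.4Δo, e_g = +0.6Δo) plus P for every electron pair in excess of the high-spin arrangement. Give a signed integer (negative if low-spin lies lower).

-30

Co is in group 9, so Co³⁺ is d⁶ (9 − 3 = 6).
In the high-spin limit (t2g^4 e_g^2) the orbital term is -0.4Δo = -126 kJ/mol, with no excess pairing.
For low-spin the configuration is t2g^6 e_g^0: orbital energy -2.4 × 314 = -754 kJ/mol, and 2 additional pairs relative to high-spin add 598 kJ/mol, giving -156 kJ/mol.
Thus E(LS) − E(HS) = -30 kJ/mol.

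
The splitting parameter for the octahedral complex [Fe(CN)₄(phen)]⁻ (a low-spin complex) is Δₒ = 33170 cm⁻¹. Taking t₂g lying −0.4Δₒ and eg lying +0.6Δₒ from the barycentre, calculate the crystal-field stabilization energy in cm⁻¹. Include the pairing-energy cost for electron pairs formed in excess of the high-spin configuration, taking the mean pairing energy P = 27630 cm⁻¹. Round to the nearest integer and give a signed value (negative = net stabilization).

-11080

Ligand charges: 4×(-1) from CN⁻ and 1×(+0) from phen sum to -4; with overall charge -1, Fe is +3.
Fe³⁺: group 8, so d-count = 8 − 3 = 5.
The d⁵ electrons fill as t₂g⁵ eg⁰.
The orbital stabilization is -2.0Δₒ = -2.0 × 33170 = -66340 cm⁻¹.
Pairing penalty: 2 pairs vs 0 in the high-spin reference → 2 extra × P = 55260 cm⁻¹.
Combining: -66340 + 55260 = -11080 cm⁻¹.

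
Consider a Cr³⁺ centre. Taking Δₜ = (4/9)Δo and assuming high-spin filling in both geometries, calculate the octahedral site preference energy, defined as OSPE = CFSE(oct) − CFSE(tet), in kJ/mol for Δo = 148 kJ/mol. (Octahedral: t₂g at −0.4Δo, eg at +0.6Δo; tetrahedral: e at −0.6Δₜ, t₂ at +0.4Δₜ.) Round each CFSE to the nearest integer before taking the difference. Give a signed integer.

Cr sits in group 6; removing 3 electrons leaves Cr³⁺ with 6 − 3 = 3 d electrons.
In an octahedral site d³ (HS) is t2g^3 e_g^0, giving CFSE(oct) = -1.2Δo = -178 kJ/mol.
In a tetrahedral site the filling is e^2 t2^1: CFSE(tet) = -0.8Δₜ = -0.8 × (4/9)(148) = -53 kJ/mol.
OSPE = CFSE(oct) − CFSE(tet) = -178 − (-53) = -125 kJ/mol.

-125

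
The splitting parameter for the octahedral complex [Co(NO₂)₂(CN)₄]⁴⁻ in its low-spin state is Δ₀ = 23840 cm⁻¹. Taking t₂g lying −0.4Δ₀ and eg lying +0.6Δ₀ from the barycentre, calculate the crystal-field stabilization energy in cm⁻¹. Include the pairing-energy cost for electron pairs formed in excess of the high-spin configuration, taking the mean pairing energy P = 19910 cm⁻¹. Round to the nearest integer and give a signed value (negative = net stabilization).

-23002

Ligand charges: 2×(-1) from NO₂⁻ and 4×(-1) from CN⁻ sum to -6; with overall charge -4, Co is +2.
Group 9 minus oxidation state +2 gives a d⁷ configuration for Co²⁺.
Configuration: t₂g⁶ eg¹.
Orbital CFSE = 6(-0.4) + 1(0.6) = -1.8Δ₀ = -1.8 × 23840 = -42912 cm⁻¹.
Relative to high-spin t₂g⁵ eg² (2 paired), the low-spin configuration has 1 additional pair, contributing +1 × 19910 = +19910 cm⁻¹.
Combining: -42912 + 19910 = -23002 cm⁻¹.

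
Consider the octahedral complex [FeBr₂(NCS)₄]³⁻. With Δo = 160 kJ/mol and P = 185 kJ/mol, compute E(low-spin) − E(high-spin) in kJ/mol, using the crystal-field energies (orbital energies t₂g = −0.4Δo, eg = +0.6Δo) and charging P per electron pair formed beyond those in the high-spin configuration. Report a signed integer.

Ligand charges: 2×(-1) from Br⁻ and 4×(-1) from NCS⁻ sum to -6; with overall charge -3, Fe is +3.
Fe is in group 8, so Fe³⁺ is d⁵ (8 − 3 = 5).
In the high-spin limit (t₂g³ eg²) the orbital term is 0.0Δo = 0 kJ/mol, with no excess pairing.
For low-spin the configuration is t₂g⁵ eg⁰: orbital energy -2.0 × 160 = -320 kJ/mol, and 2 additional pairs relative to high-spin add 370 kJ/mol, giving 50 kJ/mol.
E(LS) − E(HS) = 50 − (0) = 50 kJ/mol.

50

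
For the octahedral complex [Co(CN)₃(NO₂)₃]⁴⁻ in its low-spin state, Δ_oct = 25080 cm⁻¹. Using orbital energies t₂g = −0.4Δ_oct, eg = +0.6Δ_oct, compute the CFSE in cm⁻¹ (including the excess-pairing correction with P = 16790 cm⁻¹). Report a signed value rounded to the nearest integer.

-28354

Ligand charges: 3×(-1) from CN⁻ and 3×(-1) from NO₂⁻ sum to -6; with overall charge -4, Co is +2.
Co²⁺: group 9, so d-count = 9 − 2 = 7.
The d⁷ electrons fill as t₂g⁶ eg¹.
The orbital stabilization is -1.8Δ_oct = -1.8 × 25080 = -45144 cm⁻¹.
Pairing penalty: 3 pairs vs 2 in the high-spin reference → 1 extra × P = 16790 cm⁻¹.
Combining: -45144 + 16790 = -28354 cm⁻¹.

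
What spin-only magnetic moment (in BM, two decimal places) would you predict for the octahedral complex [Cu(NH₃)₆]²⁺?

1.73 BM

NH₃ is neutral, so the +2 overall charge sits on Cu: oxidation state +2.
Cu²⁺: group 11, so d-count = 11 − 2 = 9.
Configuration: t₂g⁶ eg³ → 1 unpaired electron.
μ(spin-only) = √[1(1+2)] = √3 ≈ 1.73 BM.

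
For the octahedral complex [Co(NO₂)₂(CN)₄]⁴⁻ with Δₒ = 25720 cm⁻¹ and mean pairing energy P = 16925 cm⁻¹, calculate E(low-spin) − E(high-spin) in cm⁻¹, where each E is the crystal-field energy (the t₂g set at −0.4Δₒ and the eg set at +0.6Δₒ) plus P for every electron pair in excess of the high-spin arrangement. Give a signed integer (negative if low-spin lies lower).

Ligand charges: 2×(-1) from NO₂⁻ and 4×(-1) from CN⁻ sum to -6; with overall charge -4, Co is +2.
Group 9 minus oxidation state +2 gives a d⁷ configuration for Co²⁺.
High-spin d⁷ fills as t₂g⁵ eg² with CFSE 5(−0.4) + 2(+0.6) = -0.8Δₒ = -20576 cm⁻¹.
Low-spin: t₂g⁶ eg¹, orbital CFSE = -1.8Δₒ = -46296 cm⁻¹; plus 1 excess pair × P = +16925 cm⁻¹; total -29371 cm⁻¹.
Thus E(LS) − E(HS) = -8795 cm⁻¹.

-8795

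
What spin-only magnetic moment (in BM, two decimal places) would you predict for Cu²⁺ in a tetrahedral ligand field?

Group 11 minus oxidation state +2 gives a d⁹ configuration for Cu²⁺.
Tetrahedral fields are weak (Δₜ ≈ 4/9 Δₒ), so electrons fill high-spin.
Configuration: e⁴ t₂⁵ → 1 unpaired electron.
μ(spin-only) = √[1(1+2)] = √3 ≈ 1.73 BM.

1.73 BM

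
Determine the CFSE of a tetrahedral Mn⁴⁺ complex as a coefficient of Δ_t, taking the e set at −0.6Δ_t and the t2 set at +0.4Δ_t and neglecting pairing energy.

-0.8 Δ_t

Group 7 minus oxidation state +4 gives a d³ configuration for Mn⁴⁺.
With tetrahedral geometry the complex is necessarily high-spin.
Configuration: e^2 t2^1.
CFSE = 2(-0.6Δ_t) + 1(0.4Δ_t) = -1.2Δ_t + 0.4Δ_t = -0.8Δ_t.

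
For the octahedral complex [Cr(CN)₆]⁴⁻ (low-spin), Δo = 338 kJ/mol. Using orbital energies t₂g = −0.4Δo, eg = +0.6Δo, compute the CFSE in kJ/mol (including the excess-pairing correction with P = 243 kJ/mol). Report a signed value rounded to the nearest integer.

Each CN⁻ contributes -1; 6 × (-1) = -6. With overall charge -4, Cr is in the +2 oxidation state.
Group 6 minus oxidation state +2 gives a d⁴ configuration for Cr²⁺.
Configuration: t₂g⁴ eg⁰.
Orbital CFSE = 4(-0.4) + 0(0.6) = -1.6Δo = -1.6 × 338 = -541 kJ/mol.
Pairing penalty: 1 pair vs 0 in the high-spin reference → 1 extra × P = 243 kJ/mol.
Combining: -541 + 243 = -298 kJ/mol.

-298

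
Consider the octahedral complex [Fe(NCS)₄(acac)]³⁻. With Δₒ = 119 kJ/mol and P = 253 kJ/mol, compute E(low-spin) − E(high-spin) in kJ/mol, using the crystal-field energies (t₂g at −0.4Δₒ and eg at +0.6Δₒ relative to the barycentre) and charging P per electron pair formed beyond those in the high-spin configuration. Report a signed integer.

268

Ligand charges: 4×(-1) from NCS⁻ and 1×(-1) from acac⁻ sum to -5; with overall charge -3, Fe is +2.
Fe²⁺: group 8, so d-count = 8 − 2 = 6.
In the high-spin limit (t₂g⁴ eg²) the orbital term is -0.4Δₒ = -48 kJ/mol, with no excess pairing.
Low-spin t₂g⁶ eg⁰ gives -2.4Δₒ = -286 kJ/mol, but forming 2 extra pairs costs 2P = 506 kJ/mol, so E(LS) = -286 + 506 = 220 kJ/mol.
The difference is 220 − (-48) = 268 kJ/mol, so high-spin lies lower.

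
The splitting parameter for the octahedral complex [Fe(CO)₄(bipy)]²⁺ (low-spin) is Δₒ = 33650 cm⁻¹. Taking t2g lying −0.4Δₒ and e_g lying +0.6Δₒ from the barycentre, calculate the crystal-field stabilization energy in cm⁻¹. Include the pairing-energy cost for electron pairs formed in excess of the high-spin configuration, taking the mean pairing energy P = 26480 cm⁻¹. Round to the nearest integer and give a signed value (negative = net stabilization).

Ligand charges: 4×(+0) from CO and 1×(+0) from bipy sum to +0; with overall charge +2, Fe is +2.
Group 8 minus oxidation state +2 gives a d⁶ configuration for Fe²⁺.
Electron filling gives t2g^6 e_g^0.
CFSE(orbital) = 6×(-0.4Δₒ) + 0×(0.6Δₒ) = -2.4Δₒ; with Δₒ = 33650 cm⁻¹ that is -80760 cm⁻¹.
Relative to high-spin t2g^4 e_g^2 (1 paired), the low-spin configuration has 2 additional pairs, contributing +2 × 26480 = +52960 cm⁻¹.
Combining: -80760 + 52960 = -27800 cm⁻¹.

-27800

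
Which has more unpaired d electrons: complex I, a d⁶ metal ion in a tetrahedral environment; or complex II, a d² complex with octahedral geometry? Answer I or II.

I

I: Tetrahedral fields are weak (Δₜ ≈ 4/9 Δₒ), so electrons fill high-spin; e^3 t2^3 → 4 unpaired.
II: For octahedral d² the high- and low-spin configurations coincide; t₂g² eg⁰ → 2 unpaired.
So I has more unpaired electrons.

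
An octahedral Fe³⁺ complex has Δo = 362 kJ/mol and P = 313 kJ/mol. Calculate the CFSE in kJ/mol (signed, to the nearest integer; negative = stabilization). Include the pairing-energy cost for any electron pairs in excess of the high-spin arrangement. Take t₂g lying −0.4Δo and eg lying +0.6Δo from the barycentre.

-98

Group 8 minus oxidation state +3 gives a d⁵ configuration for Fe³⁺.
With Δo > P the complex is low-spin.
Filling d⁵ accordingly: t₂g⁵ eg⁰.
Orbital CFSE = -2.0Δo = -2.0 × 362 = -724 kJ/mol.
Excess pairs vs high-spin: 2 − 0 = 2; pairing cost = +626 kJ/mol.
Net CFSE = -724 + 626 = -98 kJ/mol.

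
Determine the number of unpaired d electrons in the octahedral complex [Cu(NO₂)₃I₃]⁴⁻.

1

Ligand charges: 3×(-1) from NO₂⁻ and 3×(-1) from I⁻ sum to -6; with overall charge -4, Cu is +2.
Cu²⁺: group 11, so d-count = 11 − 2 = 9.
Configuration: t₂g⁶ eg³, giving 1 unpaired electron.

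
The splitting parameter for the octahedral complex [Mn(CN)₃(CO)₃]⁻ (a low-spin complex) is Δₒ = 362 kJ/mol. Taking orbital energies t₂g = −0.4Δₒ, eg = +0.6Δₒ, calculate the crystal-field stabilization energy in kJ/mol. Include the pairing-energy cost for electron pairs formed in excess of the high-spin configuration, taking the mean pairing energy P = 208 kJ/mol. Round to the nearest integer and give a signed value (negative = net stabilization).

Ligand charges: 3×(-1) from CN⁻ and 3×(+0) from CO sum to -3; with overall charge -1, Mn is +2.
Mn²⁺: group 7, so d-count = 7 − 2 = 5.
Configuration: t₂g⁵ eg⁰.
The orbital stabilization is -2.0Δₒ = -2.0 × 362 = -724 kJ/mol.
Relative to high-spin t₂g³ eg² (0 paired), the low-spin configuration has 2 additional pairs, contributing +2 × 208 = +416 kJ/mol.
Net CFSE = -724 + 416 = -308 kJ/mol.

-308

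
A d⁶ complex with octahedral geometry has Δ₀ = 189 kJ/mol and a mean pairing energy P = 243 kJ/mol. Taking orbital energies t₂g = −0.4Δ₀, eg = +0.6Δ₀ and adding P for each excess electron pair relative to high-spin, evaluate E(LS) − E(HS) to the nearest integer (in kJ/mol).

108

High-spin d⁶ fills as t₂g⁴ eg² with CFSE 4(−0.4) + 2(+0.6) = -0.4Δ₀ = -76 kJ/mol.
Low-spin: t₂g⁶ eg⁰, orbital CFSE = -2.4Δ₀ = -454 kJ/mol; plus 2 excess pairs × P = +486 kJ/mol; total 32 kJ/mol.
The difference is 32 − (-76) = 108 kJ/mol, so high-spin lies lower.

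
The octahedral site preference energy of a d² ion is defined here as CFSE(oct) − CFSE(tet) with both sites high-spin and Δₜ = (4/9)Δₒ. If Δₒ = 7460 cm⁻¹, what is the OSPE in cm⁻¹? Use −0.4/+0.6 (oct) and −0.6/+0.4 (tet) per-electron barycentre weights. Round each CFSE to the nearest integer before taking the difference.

In an octahedral site d² (HS) is t₂g² eg⁰, giving CFSE(oct) = -0.8Δₒ = -5968 cm⁻¹.
In a tetrahedral site the filling is e² t₂⁰: CFSE(tet) = -1.2Δₜ = -1.2 × (4/9)(7460) = -3979 cm⁻¹.
OSPE = CFSE(oct) − CFSE(tet) = -5968 − (-3979) = -1989 cm⁻¹.

-1989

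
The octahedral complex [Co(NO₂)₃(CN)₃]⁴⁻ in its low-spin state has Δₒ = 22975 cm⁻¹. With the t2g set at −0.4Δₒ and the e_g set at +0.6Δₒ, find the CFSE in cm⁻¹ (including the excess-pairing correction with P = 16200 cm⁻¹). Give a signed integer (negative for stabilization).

Ligand charges: 3×(-1) from NO₂⁻ and 3×(-1) from CN⁻ sum to -6; with overall charge -4, Co is +2.
Group 9 minus oxidation state +2 gives a d⁷ configuration for Co²⁺.
The d⁷ electrons fill as t2g^6 e_g^1.
The orbital stabilization is -1.8Δₒ = -1.8 × 22975 = -41355 cm⁻¹.
Pairing penalty: 3 pairs vs 2 in the high-spin reference → 1 extra × P = 16200 cm⁻¹.
Net CFSE = -41355 + 16200 = -25155 cm⁻¹.

-25155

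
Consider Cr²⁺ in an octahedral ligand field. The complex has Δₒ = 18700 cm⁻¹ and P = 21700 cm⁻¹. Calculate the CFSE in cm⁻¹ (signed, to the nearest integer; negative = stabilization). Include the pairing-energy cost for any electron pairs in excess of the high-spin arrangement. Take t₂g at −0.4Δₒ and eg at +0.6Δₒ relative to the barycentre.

Cr is in group 6, so Cr²⁺ is d⁴ (6 − 2 = 4).
Since Δₒ = 18700 cm⁻¹ < P = 21700 cm⁻¹, the complex adopts the high-spin configuration.
Filling d⁴ accordingly: t₂g³ eg¹.
Orbital CFSE = -0.6Δₒ = -0.6 × 18700 = -11220 cm⁻¹.
High-spin has no excess pairs, so no pairing correction applies.

-11220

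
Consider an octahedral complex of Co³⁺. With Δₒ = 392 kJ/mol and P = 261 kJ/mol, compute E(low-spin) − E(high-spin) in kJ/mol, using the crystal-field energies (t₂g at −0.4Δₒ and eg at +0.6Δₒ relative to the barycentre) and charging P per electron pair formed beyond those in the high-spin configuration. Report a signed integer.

Co is in group 9, so Co³⁺ is d⁶ (9 − 3 = 6).
High-spin d⁶ fills as t₂g⁴ eg² with CFSE 4(−0.4) + 2(+0.6) = -0.4Δₒ = -157 kJ/mol.
Low-spin: t₂g⁶ eg⁰, orbital CFSE = -2.4Δₒ = -941 kJ/mol; plus 2 excess pairs × P = +522 kJ/mol; total -419 kJ/mol.
Thus E(LS) − E(HS) = -262 kJ/mol.

-262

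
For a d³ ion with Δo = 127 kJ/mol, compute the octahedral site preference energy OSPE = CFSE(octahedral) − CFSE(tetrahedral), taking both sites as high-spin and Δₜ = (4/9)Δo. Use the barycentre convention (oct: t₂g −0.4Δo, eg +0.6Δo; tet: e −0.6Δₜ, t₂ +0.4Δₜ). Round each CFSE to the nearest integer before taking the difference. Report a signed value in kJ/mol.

In an octahedral site d³ (HS) is t₂g³ eg⁰, giving CFSE(oct) = -1.2Δo = -152 kJ/mol.
In a tetrahedral site the filling is e² t₂¹: CFSE(tet) = -0.8Δₜ = -0.8 × (4/9)(127) = -45 kJ/mol.
OSPE = CFSE(oct) − CFSE(tet) = -152 − (-45) = -107 kJ/mol.

-107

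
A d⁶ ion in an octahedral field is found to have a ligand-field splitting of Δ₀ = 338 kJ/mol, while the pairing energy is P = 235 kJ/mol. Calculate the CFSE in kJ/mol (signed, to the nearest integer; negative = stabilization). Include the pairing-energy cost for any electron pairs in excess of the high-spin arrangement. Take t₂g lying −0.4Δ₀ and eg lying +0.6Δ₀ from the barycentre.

-341

Since Δ₀ = 338 kJ/mol > P = 235 kJ/mol, the complex adopts the low-spin configuration.
Filling d⁶ accordingly: t₂g⁶ eg⁰.
Orbital CFSE = -2.4Δ₀ = -2.4 × 338 = -811 kJ/mol.
Excess pairs vs high-spin: 3 − 1 = 2; pairing cost = +470 kJ/mol.
Net CFSE = -811 + 470 = -341 kJ/mol.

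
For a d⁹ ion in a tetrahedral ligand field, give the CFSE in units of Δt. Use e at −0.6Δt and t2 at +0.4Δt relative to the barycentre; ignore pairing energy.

Tetrahedral splitting is small, so the complex is high-spin.
Configuration: e^4 t2^5.
CFSE = 4(-0.6Δt) + 5(0.4Δt) = -2.4Δt + 2.0Δt = -0.4Δt.

-0.4 Δt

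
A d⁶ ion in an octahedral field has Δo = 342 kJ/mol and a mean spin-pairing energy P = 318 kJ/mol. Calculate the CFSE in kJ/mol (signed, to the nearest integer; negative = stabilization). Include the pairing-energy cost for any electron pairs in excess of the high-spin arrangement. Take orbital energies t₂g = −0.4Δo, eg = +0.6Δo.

-185

With Δo > P the complex is low-spin.
That gives t₂g⁶ eg⁰.
Orbital CFSE = -2.4Δo = -2.4 × 342 = -821 kJ/mol.
Excess pairs vs high-spin: 3 − 1 = 2; pairing cost = +636 kJ/mol.
Net CFSE = -821 + 636 = -185 kJ/mol.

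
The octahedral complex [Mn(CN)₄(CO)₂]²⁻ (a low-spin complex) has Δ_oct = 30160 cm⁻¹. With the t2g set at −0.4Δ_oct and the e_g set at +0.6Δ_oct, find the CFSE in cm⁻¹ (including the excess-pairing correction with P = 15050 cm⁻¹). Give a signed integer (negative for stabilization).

-30220

Ligand charges: 4×(-1) from CN⁻ and 2×(+0) from CO sum to -4; with overall charge -2, Mn is +2.
Mn²⁺: group 7, so d-count = 7 − 2 = 5.
Configuration: t2g^5 e_g^0.
CFSE(orbital) = 5×(-0.4Δ_oct) + 0×(0.6Δ_oct) = -2.0Δ_oct; with Δ_oct = 30160 cm⁻¹ that is -60320 cm⁻¹.
High-spin d⁵ would be t2g^3 e_g^2 with 0 pairs; low-spin has 2, so 2 excess pairs cost +2P = +30100 cm⁻¹.
Combining: -60320 + 30100 = -30220 cm⁻¹.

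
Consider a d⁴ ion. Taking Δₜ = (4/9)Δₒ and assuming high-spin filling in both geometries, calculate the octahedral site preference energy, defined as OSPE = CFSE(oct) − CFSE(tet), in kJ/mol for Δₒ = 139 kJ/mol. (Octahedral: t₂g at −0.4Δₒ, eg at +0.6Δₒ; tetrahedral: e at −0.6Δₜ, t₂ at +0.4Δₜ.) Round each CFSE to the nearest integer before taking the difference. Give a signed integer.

Octahedral high-spin t₂g³ eg¹: CFSE = -0.6 × 139 = -83 kJ/mol.
In a tetrahedral site the filling is e² t₂²: CFSE(tet) = -0.4Δₜ = -0.4 × (4/9)(139) = -25 kJ/mol.
Subtracting, OSPE = -83 − (-25) = -58 kJ/mol.

-58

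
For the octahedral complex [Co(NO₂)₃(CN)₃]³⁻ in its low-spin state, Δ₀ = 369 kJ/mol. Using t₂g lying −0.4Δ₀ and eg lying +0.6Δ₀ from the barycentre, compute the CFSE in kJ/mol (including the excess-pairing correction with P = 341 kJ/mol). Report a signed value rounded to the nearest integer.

Ligand charges: 3×(-1) from NO₂⁻ and 3×(-1) from CN⁻ sum to -6; with overall charge -3, Co is +3.
Co³⁺: group 9, so d-count = 9 − 3 = 6.
Configuration: t₂g⁶ eg⁰.
Orbital CFSE = 6(-0.4) + 0(0.6) = -2.4Δ₀ = -2.4 × 369 = -886 kJ/mol.
Pairing penalty: 3 pairs vs 1 in the high-spin reference → 2 extra × P = 682 kJ/mol.
Combining: -886 + 682 = -204 kJ/mol.

-204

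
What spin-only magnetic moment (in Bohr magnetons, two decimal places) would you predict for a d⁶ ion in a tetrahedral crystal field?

Tetrahedral fields are weak (Δₜ ≈ 4/9 Δₒ), so electrons fill high-spin.
Configuration: e³ t₂³ → 4 unpaired electrons.
μ(spin-only) = √[4(4+2)] = √24 ≈ 4.90 Bohr magnetons.

4.90 Bohr magnetons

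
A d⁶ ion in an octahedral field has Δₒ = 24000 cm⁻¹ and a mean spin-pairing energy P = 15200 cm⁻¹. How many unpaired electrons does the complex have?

0

Δₒ > P, so pairing is preferred: the ground state is low-spin.
Filling d⁶ accordingly: t2g^6 e_g^0.
Unpaired electrons: 0.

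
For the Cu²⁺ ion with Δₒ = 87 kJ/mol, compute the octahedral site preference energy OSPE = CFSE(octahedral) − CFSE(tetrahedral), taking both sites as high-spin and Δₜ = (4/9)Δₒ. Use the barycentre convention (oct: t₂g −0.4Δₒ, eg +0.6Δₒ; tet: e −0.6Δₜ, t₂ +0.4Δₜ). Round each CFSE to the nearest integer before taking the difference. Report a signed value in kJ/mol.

-37

Cu is in group 11, so Cu²⁺ is d⁹ (11 − 2 = 9).
Octahedral high-spin t2g^6 e_g^3: CFSE = -0.6 × 87 = -52 kJ/mol.
Tetrahedral e^4 t2^5 gives -0.4Δₜ = -0.4 × (4/9) × 87 = -15 kJ/mol.
OSPE = CFSE(oct) − CFSE(tet) = -52 − (-15) = -37 kJ/mol.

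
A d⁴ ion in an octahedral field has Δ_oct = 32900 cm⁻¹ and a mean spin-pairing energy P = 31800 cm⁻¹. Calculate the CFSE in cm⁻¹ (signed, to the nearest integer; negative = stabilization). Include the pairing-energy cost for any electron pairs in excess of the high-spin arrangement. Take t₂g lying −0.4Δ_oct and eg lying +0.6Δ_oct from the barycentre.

Δ_oct > P, so pairing is preferred: the ground state is low-spin.
Configuration: t₂g⁴ eg⁰.
Orbital CFSE = -1.6Δ_oct = -1.6 × 32900 = -52640 cm⁻¹.
Excess pairs vs high-spin: 1 − 0 = 1; pairing cost = +31800 cm⁻¹.
Net CFSE = -52640 + 31800 = -20840 cm⁻¹.

-20840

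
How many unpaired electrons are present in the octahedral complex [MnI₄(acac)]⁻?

3

Ligand charges: 4×(-1) from I⁻ and 1×(-1) from acac⁻ sum to -5; with overall charge -1, Mn is +4.
Mn⁴⁺: group 7, so d-count = 7 − 4 = 3.
Configuration: t2g^3 e_g^0, giving 3 unpaired electrons.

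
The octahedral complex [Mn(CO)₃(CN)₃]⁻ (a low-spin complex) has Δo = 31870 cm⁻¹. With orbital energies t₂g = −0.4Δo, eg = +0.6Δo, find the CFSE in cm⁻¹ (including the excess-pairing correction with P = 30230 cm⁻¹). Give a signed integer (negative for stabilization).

-3280

Ligand charges: 3×(+0) from CO and 3×(-1) from CN⁻ sum to -3; with overall charge -1, Mn is +2.
Mn sits in group 7; removing 2 electrons leaves Mn²⁺ with 7 − 2 = 5 d electrons.
Configuration: t₂g⁵ eg⁰.
Orbital CFSE = 5(-0.4) + 0(0.6) = -2.0Δo = -2.0 × 31870 = -63740 cm⁻¹.
Pairing penalty: 2 pairs vs 0 in the high-spin reference → 2 extra × P = 60460 cm⁻¹.
Net CFSE = -63740 + 60460 = -3280 cm⁻¹.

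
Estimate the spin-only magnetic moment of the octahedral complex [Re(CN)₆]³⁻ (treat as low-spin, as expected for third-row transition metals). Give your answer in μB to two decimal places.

Each CN⁻ contributes -1; 6 × (-1) = -6. With overall charge -3, Re is in the +3 oxidation state.
Group 7 minus oxidation state +3 gives a d⁴ configuration for Re³⁺.
Configuration: t₂g⁴ eg⁰ → 2 unpaired electrons.
μ(spin-only) = √[2(2+2)] = √8 ≈ 2.83 μB.

2.83 μB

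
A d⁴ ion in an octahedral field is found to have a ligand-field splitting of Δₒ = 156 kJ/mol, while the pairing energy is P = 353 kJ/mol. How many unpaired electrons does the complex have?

4

Since Δₒ = 156 kJ/mol < P = 353 kJ/mol, the complex adopts the high-spin configuration.
Configuration: t₂g³ eg¹.
Unpaired electrons: 4.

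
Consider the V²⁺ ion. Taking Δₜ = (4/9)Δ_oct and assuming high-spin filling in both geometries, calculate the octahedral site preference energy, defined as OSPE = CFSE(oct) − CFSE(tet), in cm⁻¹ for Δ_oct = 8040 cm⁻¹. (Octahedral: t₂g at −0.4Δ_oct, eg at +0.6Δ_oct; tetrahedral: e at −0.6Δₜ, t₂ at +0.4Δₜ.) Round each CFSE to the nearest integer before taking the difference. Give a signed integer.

V²⁺: group 5, so d-count = 5 − 2 = 3.
In an octahedral site d³ (HS) is t2g^3 e_g^0, giving CFSE(oct) = -1.2Δ_oct = -9648 cm⁻¹.
In a tetrahedral site the filling is e^2 t2^1: CFSE(tet) = -0.8Δₜ = -0.8 × (4/9)(8040) = -2859 cm⁻¹.
Subtracting, OSPE = -9648 − (-2859) = -6789 cm⁻¹.

-6789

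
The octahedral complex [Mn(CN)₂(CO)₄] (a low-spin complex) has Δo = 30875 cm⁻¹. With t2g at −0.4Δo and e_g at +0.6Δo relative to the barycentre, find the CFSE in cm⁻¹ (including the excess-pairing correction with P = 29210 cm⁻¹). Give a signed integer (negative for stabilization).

-3330

Ligand charges: 2×(-1) from CN⁻ and 4×(+0) from CO sum to -2; with overall charge +0, Mn is +2.
Mn is in group 7, so Mn²⁺ is d⁵ (7 − 2 = 5).
Electron filling gives t2g^5 e_g^0.
The orbital stabilization is -2.0Δo = -2.0 × 30875 = -61750 cm⁻¹.
Relative to high-spin t2g^3 e_g^2 (0 paired), the low-spin configuration has 2 additional pairs, contributing +2 × 29210 = +58420 cm⁻¹.
Overall CFSE = -61750 + 58420 = -3330 cm⁻¹.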